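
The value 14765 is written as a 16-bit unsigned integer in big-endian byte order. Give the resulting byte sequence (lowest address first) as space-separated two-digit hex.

39 AD

14765 in hexadecimal, padded to 16 bits, is 0x39AD.
Split into bytes (most-significant first): 39 AD.
In big-endian order the high byte comes first in memory.
So the memory order matches the most-significant-first order: 39 AD.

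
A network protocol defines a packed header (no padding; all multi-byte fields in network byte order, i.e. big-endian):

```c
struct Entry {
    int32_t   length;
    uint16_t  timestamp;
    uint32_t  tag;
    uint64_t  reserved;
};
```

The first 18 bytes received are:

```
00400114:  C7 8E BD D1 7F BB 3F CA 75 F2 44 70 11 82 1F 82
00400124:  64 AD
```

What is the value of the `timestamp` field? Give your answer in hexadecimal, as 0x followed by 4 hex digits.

`timestamp` follows `length` (4 bytes), so it starts at byte offset 4 and occupies 2 bytes.
Bytes at offsets 4..5: 7F BB.
Big-endian stores the most-significant byte at the lowest address.
The bytes are already most-significant first: 0x7FBB.

0x7FBB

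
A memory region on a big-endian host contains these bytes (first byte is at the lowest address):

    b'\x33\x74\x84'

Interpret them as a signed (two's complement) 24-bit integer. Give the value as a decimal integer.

Big-endian stores the most-significant byte at the lowest address.
The bytes are already most-significant first: 0x337484.
0x337484 = 3372164.

3372164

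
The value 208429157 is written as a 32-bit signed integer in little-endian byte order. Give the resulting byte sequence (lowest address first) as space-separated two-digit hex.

65 60 6C 0C

208429157 in hexadecimal, padded to 32 bits, is 0x0C6C6065.
Split into bytes (most-significant first): 0C 6C 60 65.
Little-endian: lowest address holds the least-significant byte.
So at ascending addresses the bytes are 65 60 6C 0C.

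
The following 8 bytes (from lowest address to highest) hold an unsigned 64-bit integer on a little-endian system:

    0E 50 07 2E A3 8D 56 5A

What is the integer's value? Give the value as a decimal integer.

Little-endian stores the least-significant byte at the lowest address.
Reassemble most-significant byte first: 5A 56 8D A3 2E 07 50 0E → 0x5A568DA32E07500E.
0x5A568DA32E07500E = 6509546043402047502.

6509546043402047502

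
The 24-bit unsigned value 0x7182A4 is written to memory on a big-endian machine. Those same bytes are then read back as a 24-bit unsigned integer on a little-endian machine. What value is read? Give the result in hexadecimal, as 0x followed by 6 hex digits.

0xA48271

Stored big-endian, the bytes at ascending addresses are 71 82 A4.
Read back as little-endian, the first byte is least significant, giving 0xA48271.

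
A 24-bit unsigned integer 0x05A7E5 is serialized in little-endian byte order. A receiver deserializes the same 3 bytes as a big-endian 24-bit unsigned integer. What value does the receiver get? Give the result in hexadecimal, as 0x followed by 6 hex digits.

Stored little-endian, the bytes at ascending addresses are E5 A7 05.
Read back as big-endian, the last byte is least significant, giving 0xE5A705.

0xE5A705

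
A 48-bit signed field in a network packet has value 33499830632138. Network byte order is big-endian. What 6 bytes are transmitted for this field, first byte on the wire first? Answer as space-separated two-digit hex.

33499830632138 in hexadecimal, padded to 48 bits, is 0x1E77C9813ECA.
Split into bytes (most-significant first): 1E 77 C9 81 3E CA.
Big-endian: lowest address holds the most-significant byte.
So the memory order matches the most-significant-first order: 1E 77 C9 81 3E CA.

1E 77 C9 81 3E CA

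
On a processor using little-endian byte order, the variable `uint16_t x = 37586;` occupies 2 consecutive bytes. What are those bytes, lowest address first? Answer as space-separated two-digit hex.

37586 in hexadecimal, padded to 16 bits, is 0x92D2.
Split into bytes (most-significant first): 92 D2.
Little-endian stores the least-significant byte at the lowest address.
So at ascending addresses the bytes are D2 92.

D2 92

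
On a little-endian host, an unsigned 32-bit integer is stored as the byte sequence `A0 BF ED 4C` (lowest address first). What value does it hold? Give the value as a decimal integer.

Little-endian: lowest address holds the least-significant byte.
Reassemble most-significant byte first: 4C ED BF A0 → 0x4CEDBFA0.
0x4CEDBFA0 = 1290649504.

1290649504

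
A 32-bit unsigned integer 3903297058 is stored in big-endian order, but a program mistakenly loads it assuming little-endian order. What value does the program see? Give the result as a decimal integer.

3903297058 in 32-bit hexadecimal is 0xE8A79622.
Stored big-endian, the bytes at ascending addresses are E8 A7 96 22.
Read back as little-endian, the first byte is least significant, giving 0x2296A7E8.
0x2296A7E8 = 580298728.

580298728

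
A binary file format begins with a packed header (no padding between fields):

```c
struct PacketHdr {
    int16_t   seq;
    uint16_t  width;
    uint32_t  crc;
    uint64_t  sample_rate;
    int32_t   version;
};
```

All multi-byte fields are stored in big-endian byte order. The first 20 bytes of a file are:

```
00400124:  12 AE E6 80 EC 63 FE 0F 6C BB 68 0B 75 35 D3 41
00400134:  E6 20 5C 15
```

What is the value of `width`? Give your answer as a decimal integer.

59008

`width` follows `seq` (2 bytes), so it starts at byte offset 2 and occupies 2 bytes.
Bytes at offsets 2..3: E6 80.
Big-endian stores the most-significant byte at the lowest address.
The bytes are already most-significant first: 0xE680.
0xE680 = 59008.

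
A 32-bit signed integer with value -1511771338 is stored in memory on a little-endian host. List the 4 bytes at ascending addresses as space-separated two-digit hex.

36 33 E4 A5

Two's complement of -1511771338 in 32 bits: 1511771338 = 0x5A1BCCCA; invert → 0xA5E43335; add 1 → 0xA5E43336.
Split into bytes (most-significant first): A5 E4 33 36.
Little-endian: lowest address holds the least-significant byte.
So at ascending addresses the bytes are 36 33 E4 A5.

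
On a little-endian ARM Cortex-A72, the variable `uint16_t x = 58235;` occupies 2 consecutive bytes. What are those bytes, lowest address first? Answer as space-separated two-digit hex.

7B E3

58235 in hexadecimal, padded to 16 bits, is 0xE37B.
Split into bytes (most-significant first): E3 7B.
In little-endian order the low byte comes first in memory.
So at ascending addresses the bytes are 7B E3.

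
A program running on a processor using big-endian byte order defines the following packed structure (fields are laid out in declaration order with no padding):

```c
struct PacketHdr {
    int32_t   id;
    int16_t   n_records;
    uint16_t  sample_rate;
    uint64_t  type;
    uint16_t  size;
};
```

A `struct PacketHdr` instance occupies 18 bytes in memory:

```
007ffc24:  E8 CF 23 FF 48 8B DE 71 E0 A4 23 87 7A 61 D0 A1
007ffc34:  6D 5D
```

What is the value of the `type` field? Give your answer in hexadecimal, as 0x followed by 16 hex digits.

0xE0A423877A61D0A1

`type` follows `id` (4 B), `n_records` (2 B), `sample_rate` (2 B), so it starts at offset 4 + 2 + 2 = 8 and occupies 8 bytes.
Bytes at offsets 8..15: E0 A4 23 87 7A 61 D0 A1.
In big-endian order the high byte comes first in memory.
The bytes are already most-significant first: 0xE0A423877A61D0A1.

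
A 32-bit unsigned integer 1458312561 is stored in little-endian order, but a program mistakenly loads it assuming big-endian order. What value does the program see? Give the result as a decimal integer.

1458312561 in 32-bit hexadecimal is 0x56EC1571.
Stored little-endian, the bytes at ascending addresses are 71 15 EC 56.
Read back as big-endian, the last byte is least significant, giving 0x7115EC56.
0x7115EC56 = 1897262166.

1897262166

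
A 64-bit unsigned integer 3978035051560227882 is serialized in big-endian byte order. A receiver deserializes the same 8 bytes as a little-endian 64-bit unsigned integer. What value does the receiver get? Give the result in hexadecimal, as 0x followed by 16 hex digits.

3978035051560227882 in 64-bit hexadecimal is 0x3734D1CD884CD42A.
Stored big-endian, the bytes at ascending addresses are 37 34 D1 CD 88 4C D4 2A.
Read back as little-endian, the first byte is least significant, giving 0x2AD44C88CDD13437.

0x2AD44C88CDD13437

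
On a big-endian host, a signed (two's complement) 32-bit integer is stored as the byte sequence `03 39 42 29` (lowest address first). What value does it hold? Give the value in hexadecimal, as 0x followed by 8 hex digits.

Big-endian stores the most-significant byte at the lowest address.
The bytes are already most-significant first: 0x03394229.

0x03394229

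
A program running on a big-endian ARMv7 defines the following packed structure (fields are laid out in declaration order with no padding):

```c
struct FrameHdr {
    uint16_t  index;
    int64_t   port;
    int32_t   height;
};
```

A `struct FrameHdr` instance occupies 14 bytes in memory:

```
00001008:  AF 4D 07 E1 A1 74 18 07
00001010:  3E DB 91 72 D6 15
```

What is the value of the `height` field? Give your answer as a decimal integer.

`height` follows `index` (2 B), `port` (8 B), so it starts at offset 2 + 8 = 10 and occupies 4 bytes.
Bytes at offsets 10..13: 91 72 D6 15.
In big-endian order the high byte comes first in memory.
The bytes are already most-significant first: 0x9172D615.
Top bit is set, so as a signed 32-bit value this is 0x9172D615 − 2^32 = -1854745067.

-1854745067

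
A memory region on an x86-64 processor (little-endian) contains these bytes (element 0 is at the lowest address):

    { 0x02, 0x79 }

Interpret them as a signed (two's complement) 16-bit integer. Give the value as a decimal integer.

30978

Little-endian: lowest address holds the least-significant byte.
Reassemble most-significant byte first: 79 02 → 0x7902.
0x7902 = 30978.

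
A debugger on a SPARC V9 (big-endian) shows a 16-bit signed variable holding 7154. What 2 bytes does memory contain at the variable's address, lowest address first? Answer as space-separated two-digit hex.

7154 in hexadecimal, padded to 16 bits, is 0x1BF2.
Split into bytes (most-significant first): 1B F2.
In big-endian order the high byte comes first in memory.
So the memory order matches the most-significant-first order: 1B F2.

1B F2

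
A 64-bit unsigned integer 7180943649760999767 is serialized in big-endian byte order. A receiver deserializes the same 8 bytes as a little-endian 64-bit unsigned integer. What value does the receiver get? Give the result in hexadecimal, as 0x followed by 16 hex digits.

7180943649760999767 in 64-bit hexadecimal is 0x63A7D6340419F957.
Stored big-endian, the bytes at ascending addresses are 63 A7 D6 34 04 19 F9 57.
Read back as little-endian, the first byte is least significant, giving 0x57F9190434D6A763.

0x57F9190434D6A763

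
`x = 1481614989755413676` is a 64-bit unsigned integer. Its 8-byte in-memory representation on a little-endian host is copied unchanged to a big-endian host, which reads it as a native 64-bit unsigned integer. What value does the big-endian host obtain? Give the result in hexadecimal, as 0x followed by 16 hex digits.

1481614989755413676 in 64-bit hexadecimal is 0x148FC0FBB643F4AC.
Stored little-endian, the bytes at ascending addresses are AC F4 43 B6 FB C0 8F 14.
Read back as big-endian, the last byte is least significant, giving 0xACF443B6FBC08F14.

0xACF443B6FBC08F14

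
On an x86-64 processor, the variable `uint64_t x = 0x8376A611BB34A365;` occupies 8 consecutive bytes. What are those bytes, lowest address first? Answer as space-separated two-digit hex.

65 A3 34 BB 11 A6 76 83

Split into bytes (most-significant first): 83 76 A6 11 BB 34 A3 65.
Little-endian stores the least-significant byte at the lowest address.
So at ascending addresses the bytes are 65 A3 34 BB 11 A6 76 83.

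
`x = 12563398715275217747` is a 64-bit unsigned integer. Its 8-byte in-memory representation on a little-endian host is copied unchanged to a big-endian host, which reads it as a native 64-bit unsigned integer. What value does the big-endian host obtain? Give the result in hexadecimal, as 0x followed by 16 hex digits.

12563398715275217747 in 64-bit hexadecimal is 0xAE5A28915B940B53.
Stored little-endian, the bytes at ascending addresses are 53 0B 94 5B 91 28 5A AE.
Read back as big-endian, the last byte is least significant, giving 0x530B945B91285AAE.

0x530B945B91285AAE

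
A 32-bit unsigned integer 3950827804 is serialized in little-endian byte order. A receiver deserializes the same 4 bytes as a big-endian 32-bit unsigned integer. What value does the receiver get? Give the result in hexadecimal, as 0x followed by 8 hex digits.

3950827804 in 32-bit hexadecimal is 0xEB7CD91C.
Stored little-endian, the bytes at ascending addresses are 1C D9 7C EB.
Read back as big-endian, the last byte is least significant, giving 0x1CD97CEB.

0x1CD97CEB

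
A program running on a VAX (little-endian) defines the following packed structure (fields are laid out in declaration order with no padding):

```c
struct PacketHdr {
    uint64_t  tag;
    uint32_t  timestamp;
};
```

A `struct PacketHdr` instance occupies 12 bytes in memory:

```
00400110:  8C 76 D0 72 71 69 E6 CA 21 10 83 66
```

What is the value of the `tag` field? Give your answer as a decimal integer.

`tag` is the first field, at byte offset 0, occupying 8 bytes.
Bytes at offsets 0..7: 8C 76 D0 72 71 69 E6 CA.
In little-endian order the low byte comes first in memory.
Reassemble most-significant byte first: CA E6 69 71 72 D0 76 8C → 0xCAE6697172D0768C.
0xCAE6697172D0768C = 14620489176283379340.

14620489176283379340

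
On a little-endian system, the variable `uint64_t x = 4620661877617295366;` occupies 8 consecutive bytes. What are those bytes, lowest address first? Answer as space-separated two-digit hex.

06 80 91 12 7F E3 1F 40

4620661877617295366 in hexadecimal, padded to 64 bits, is 0x401FE37F12918006.
Split into bytes (most-significant first): 40 1F E3 7F 12 91 80 06.
Little-endian stores the least-significant byte at the lowest address.
So at ascending addresses the bytes are 06 80 91 12 7F E3 1F 40.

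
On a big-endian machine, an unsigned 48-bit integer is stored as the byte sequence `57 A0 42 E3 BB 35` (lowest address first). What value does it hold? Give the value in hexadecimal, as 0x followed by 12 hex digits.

Big-endian stores the most-significant byte at the lowest address.
The bytes are already most-significant first: 0x57A042E3BB35.

0x57A042E3BB35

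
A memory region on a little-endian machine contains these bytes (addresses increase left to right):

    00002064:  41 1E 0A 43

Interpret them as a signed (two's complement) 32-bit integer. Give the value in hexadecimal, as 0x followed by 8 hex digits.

In little-endian order the low byte comes first in memory.
Reassemble most-significant byte first: 43 0A 1E 41 → 0x430A1E41.

0x430A1E41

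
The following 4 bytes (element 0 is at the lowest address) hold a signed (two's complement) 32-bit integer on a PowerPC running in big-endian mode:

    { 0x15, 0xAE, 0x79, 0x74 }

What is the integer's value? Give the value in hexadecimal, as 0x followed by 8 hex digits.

Big-endian: lowest address holds the most-significant byte.
The bytes are already most-significant first: 0x15AE7974.

0x15AE7974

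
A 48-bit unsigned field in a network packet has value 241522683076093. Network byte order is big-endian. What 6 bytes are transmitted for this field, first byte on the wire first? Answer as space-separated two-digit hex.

DB A9 E1 BA DD FD

241522683076093 in hexadecimal, padded to 48 bits, is 0xDBA9E1BADDFD.
Split into bytes (most-significant first): DB A9 E1 BA DD FD.
Big-endian stores the most-significant byte at the lowest address.
So the memory order matches the most-significant-first order: DB A9 E1 BA DD FD.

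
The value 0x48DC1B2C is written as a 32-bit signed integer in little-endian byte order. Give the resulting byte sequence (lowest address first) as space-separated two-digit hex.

2C 1B DC 48

Split into bytes (most-significant first): 48 DC 1B 2C.
Little-endian: lowest address holds the least-significant byte.
So at ascending addresses the bytes are 2C 1B DC 48.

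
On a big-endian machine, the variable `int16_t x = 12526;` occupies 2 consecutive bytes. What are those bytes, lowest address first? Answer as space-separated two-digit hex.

30 EE

12526 in hexadecimal, padded to 16 bits, is 0x30EE.
Split into bytes (most-significant first): 30 EE.
Big-endian stores the most-significant byte at the lowest address.
So the memory order matches the most-significant-first order: 30 EE.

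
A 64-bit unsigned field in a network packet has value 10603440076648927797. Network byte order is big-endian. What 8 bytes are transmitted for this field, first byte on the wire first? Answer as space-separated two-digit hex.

10603440076648927797 in hexadecimal, padded to 64 bits, is 0x9326FC91FDCCD235.
Split into bytes (most-significant first): 93 26 FC 91 FD CC D2 35.
In big-endian order the high byte comes first in memory.
So the memory order matches the most-significant-first order: 93 26 FC 91 FD CC D2 35.

93 26 FC 91 FD CC D2 35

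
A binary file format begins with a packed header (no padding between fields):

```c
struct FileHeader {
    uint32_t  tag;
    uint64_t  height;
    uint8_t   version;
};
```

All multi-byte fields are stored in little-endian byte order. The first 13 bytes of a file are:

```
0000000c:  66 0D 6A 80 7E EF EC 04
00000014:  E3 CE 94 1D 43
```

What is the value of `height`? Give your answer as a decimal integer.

2131555998088621950

`height` follows `tag` (4 bytes), so it starts at byte offset 4 and occupies 8 bytes.
Bytes at offsets 4..11: 7E EF EC 04 E3 CE 94 1D.
Little-endian: lowest address holds the least-significant byte.
Reassemble most-significant byte first: 1D 94 CE E3 04 EC EF 7E → 0x1D94CEE304ECEF7E.
0x1D94CEE304ECEF7E = 2131555998088621950.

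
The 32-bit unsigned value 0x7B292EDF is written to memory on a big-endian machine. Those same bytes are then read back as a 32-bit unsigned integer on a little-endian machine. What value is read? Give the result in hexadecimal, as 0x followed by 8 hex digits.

0xDF2E297B

Stored big-endian, the bytes at ascending addresses are 7B 29 2E DF.
Read back as little-endian, the first byte is least significant, giving 0xDF2E297B.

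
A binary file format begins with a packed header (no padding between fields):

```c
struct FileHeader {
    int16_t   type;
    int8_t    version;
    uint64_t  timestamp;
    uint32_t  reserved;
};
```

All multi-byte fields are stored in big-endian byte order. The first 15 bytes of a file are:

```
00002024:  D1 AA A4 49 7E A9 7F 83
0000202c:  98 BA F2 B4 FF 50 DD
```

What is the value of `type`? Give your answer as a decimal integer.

-11862

`type` is the first field, at byte offset 0, occupying 2 bytes.
Bytes at offsets 0..1: D1 AA.
Big-endian: lowest address holds the most-significant byte.
The bytes are already most-significant first: 0xD1AA.
Top bit is set, so as a signed 16-bit value this is 0xD1AA − 2^16 = -11862.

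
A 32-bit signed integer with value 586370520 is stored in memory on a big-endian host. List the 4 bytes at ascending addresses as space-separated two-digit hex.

586370520 in hexadecimal, padded to 32 bits, is 0x22F34DD8.
Split into bytes (most-significant first): 22 F3 4D D8.
Big-endian: lowest address holds the most-significant byte.
So the memory order matches the most-significant-first order: 22 F3 4D D8.

22 F3 4D D8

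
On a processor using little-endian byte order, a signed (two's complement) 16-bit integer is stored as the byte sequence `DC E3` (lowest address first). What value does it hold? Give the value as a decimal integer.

Little-endian stores the least-significant byte at the lowest address.
Reassemble most-significant byte first: E3 DC → 0xE3DC.
Top bit is set, so as a signed 16-bit value this is 0xE3DC − 2^16 = -7204.

-7204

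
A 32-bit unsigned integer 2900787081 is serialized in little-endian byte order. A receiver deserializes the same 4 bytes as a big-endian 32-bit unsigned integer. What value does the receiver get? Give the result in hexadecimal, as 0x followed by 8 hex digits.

2900787081 in 32-bit hexadecimal is 0xACE67F89.
Stored little-endian, the bytes at ascending addresses are 89 7F E6 AC.
Read back as big-endian, the last byte is least significant, giving 0x897FE6AC.

0x897FE6AC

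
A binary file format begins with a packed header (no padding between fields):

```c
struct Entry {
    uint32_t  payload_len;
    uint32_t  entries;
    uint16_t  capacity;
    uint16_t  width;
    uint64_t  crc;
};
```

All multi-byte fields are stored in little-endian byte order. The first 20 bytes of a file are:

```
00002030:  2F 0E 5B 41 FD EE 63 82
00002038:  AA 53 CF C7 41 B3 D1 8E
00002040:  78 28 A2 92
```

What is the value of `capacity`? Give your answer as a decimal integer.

`capacity` follows `payload_len` (4 B), `entries` (4 B), so it starts at offset 4 + 4 = 8 and occupies 2 bytes.
Bytes at offsets 8..9: AA 53.
Little-endian: lowest address holds the least-significant byte.
Reassemble most-significant byte first: 53 AA → 0x53AA.
0x53AA = 21418.

21418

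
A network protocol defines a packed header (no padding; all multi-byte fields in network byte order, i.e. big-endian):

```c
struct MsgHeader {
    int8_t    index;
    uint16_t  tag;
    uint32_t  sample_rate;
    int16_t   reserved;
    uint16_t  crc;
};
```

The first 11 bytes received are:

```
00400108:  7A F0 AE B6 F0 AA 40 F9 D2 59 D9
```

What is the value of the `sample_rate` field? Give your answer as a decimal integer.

`sample_rate` follows `index` (1 B), `tag` (2 B), so it starts at offset 1 + 2 = 3 and occupies 4 bytes.
Bytes at offsets 3..6: B6 F0 AA 40.
Big-endian: lowest address holds the most-significant byte.
The bytes are already most-significant first: 0xB6F0AA40.
0xB6F0AA40 = 3069225536.

3069225536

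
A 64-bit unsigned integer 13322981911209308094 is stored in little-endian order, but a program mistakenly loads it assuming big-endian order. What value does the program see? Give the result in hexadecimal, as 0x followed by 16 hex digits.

13322981911209308094 in 64-bit hexadecimal is 0xB8E4BD75C695EFBE.
Stored little-endian, the bytes at ascending addresses are BE EF 95 C6 75 BD E4 B8.
Read back as big-endian, the last byte is least significant, giving 0xBEEF95C675BDE4B8.

0xBEEF95C675BDE4B8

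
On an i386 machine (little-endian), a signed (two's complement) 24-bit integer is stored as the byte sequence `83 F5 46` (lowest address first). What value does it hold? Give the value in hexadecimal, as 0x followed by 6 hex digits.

0x46F583

Little-endian stores the least-significant byte at the lowest address.
Reassemble most-significant byte first: 46 F5 83 → 0x46F583.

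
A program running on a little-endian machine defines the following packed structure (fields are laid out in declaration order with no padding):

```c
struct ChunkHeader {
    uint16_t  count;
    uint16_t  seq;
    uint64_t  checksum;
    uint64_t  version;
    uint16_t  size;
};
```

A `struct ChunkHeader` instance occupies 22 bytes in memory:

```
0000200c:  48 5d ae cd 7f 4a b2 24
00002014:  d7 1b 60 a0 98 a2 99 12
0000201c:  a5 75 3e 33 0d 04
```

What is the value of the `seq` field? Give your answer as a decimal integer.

52654

`seq` follows `count` (2 bytes), so it starts at byte offset 2 and occupies 2 bytes.
Bytes at offsets 2..3: AE CD.
In little-endian order the low byte comes first in memory.
Reassemble most-significant byte first: CD AE → 0xCDAE.
0xCDAE = 52654.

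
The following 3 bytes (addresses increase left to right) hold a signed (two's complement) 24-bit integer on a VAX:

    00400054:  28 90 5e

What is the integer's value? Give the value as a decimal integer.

In little-endian order the low byte comes first in memory.
Reassemble most-significant byte first: 5E 90 28 → 0x5E9028.
0x5E9028 = 6197288.

6197288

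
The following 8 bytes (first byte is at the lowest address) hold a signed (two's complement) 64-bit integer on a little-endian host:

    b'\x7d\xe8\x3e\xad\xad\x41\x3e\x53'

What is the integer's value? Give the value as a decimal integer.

5998303967895808125

In little-endian order the low byte comes first in memory.
Reassemble most-significant byte first: 53 3E 41 AD AD 3E E8 7D → 0x533E41ADAD3EE87D.
0x533E41ADAD3EE87D = 5998303967895808125.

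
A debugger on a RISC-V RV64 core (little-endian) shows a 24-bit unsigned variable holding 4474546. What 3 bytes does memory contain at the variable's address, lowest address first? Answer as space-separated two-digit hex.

B2 46 44

4474546 in hexadecimal, padded to 24 bits, is 0x4446B2.
Split into bytes (most-significant first): 44 46 B2.
In little-endian order the low byte comes first in memory.
So at ascending addresses the bytes are B2 46 44.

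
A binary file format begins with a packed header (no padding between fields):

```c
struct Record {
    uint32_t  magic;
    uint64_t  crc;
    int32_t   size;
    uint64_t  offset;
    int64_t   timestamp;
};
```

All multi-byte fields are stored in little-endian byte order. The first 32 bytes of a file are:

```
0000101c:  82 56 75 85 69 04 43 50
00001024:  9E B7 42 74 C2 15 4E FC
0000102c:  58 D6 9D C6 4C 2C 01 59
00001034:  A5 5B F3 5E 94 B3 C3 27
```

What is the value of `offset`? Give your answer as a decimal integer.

`offset` follows `magic` (4 B), `crc` (8 B), `size` (4 B), so it starts at offset 4 + 8 + 4 = 16 and occupies 8 bytes.
Bytes at offsets 16..23: 58 D6 9D C6 4C 2C 01 59.
In little-endian order the low byte comes first in memory.
Reassemble most-significant byte first: 59 01 2C 4C C6 9D D6 58 → 0x59012C4CC69DD658.
0x59012C4CC69DD658 = 6413456052613666392.

6413456052613666392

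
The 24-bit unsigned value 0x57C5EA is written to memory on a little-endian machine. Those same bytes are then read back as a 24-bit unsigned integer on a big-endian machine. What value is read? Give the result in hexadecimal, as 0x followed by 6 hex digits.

0xEAC557

Stored little-endian, the bytes at ascending addresses are EA C5 57.
Read back as big-endian, the last byte is least significant, giving 0xEAC557.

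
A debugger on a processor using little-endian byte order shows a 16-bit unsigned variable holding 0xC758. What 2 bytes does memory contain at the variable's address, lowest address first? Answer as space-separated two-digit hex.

Split into bytes (most-significant first): C7 58.
Little-endian: lowest address holds the least-significant byte.
So at ascending addresses the bytes are 58 C7.

58 C7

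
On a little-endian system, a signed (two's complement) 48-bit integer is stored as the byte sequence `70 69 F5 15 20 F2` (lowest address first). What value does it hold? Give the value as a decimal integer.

Little-endian stores the least-significant byte at the lowest address.
Reassemble most-significant byte first: F2 20 15 F5 69 70 → 0xF22015F56970.
Top bit is set, so as a signed 48-bit value this is 0xF22015F56970 − 2^48 = -15255355430544.

-15255355430544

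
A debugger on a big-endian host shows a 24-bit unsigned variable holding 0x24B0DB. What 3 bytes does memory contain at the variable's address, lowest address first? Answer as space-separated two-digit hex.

24 B0 DB

Split into bytes (most-significant first): 24 B0 DB.
In big-endian order the high byte comes first in memory.
So the memory order matches the most-significant-first order: 24 B0 DB.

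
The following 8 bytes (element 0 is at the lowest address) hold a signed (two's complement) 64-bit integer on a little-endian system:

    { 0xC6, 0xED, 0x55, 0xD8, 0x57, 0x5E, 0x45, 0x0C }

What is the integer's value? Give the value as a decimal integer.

884216633232846278

Little-endian: lowest address holds the least-significant byte.
Reassemble most-significant byte first: 0C 45 5E 57 D8 55 ED C6 → 0x0C455E57D855EDC6.
0x0C455E57D855EDC6 = 884216633232846278.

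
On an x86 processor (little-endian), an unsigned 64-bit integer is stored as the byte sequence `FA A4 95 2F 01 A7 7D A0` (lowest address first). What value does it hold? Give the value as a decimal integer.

11564583041692443898

Little-endian stores the least-significant byte at the lowest address.
Reassemble most-significant byte first: A0 7D A7 01 2F 95 A4 FA → 0xA07DA7012F95A4FA.
0xA07DA7012F95A4FA = 11564583041692443898.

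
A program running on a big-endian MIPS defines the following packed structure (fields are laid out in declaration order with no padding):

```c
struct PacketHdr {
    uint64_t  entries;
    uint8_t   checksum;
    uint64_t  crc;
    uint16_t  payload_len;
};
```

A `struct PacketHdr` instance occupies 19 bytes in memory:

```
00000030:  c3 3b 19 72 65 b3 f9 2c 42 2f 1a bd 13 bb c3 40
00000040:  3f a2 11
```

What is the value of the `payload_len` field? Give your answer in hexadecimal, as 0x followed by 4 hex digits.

0xA211

`payload_len` follows `entries` (8 B), `checksum` (1 B), `crc` (8 B), so it starts at offset 8 + 1 + 8 = 17 and occupies 2 bytes.
Bytes at offsets 17..18: A2 11.
In big-endian order the high byte comes first in memory.
The bytes are already most-significant first: 0xA211.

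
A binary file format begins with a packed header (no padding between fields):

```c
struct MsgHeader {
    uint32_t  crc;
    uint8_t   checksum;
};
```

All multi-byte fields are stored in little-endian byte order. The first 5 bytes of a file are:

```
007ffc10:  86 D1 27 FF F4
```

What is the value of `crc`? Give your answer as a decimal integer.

`crc` is the first field, at byte offset 0, occupying 4 bytes.
Bytes at offsets 0..3: 86 D1 27 FF.
Little-endian: lowest address holds the least-significant byte.
Reassemble most-significant byte first: FF 27 D1 86 → 0xFF27D186.
0xFF27D186 = 4280799622.

4280799622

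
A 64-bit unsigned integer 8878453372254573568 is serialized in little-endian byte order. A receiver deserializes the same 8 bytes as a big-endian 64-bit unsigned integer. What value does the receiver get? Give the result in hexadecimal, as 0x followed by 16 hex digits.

0x00541A504D9A367B

8878453372254573568 in 64-bit hexadecimal is 0x7B369A4D501A5400.
Stored little-endian, the bytes at ascending addresses are 00 54 1A 50 4D 9A 36 7B.
Read back as big-endian, the last byte is least significant, giving 0x00541A504D9A367B.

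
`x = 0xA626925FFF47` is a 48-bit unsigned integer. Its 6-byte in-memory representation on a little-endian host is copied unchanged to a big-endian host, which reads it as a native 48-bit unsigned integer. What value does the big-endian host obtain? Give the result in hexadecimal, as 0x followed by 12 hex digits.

0x47FF5F9226A6

Stored little-endian, the bytes at ascending addresses are 47 FF 5F 92 26 A6.
Read back as big-endian, the last byte is least significant, giving 0x47FF5F9226A6.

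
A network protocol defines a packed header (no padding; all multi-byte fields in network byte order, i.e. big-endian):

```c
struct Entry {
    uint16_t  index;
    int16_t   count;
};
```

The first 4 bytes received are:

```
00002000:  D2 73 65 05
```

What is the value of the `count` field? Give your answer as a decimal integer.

`count` follows `index` (2 bytes), so it starts at byte offset 2 and occupies 2 bytes.
Bytes at offsets 2..3: 65 05.
Big-endian stores the most-significant byte at the lowest address.
The bytes are already most-significant first: 0x6505.
0x6505 = 25861.

25861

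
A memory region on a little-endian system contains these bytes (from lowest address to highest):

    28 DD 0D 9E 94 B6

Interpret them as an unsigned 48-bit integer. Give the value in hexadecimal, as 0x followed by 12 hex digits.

0xB6949E0DDD28

In little-endian order the low byte comes first in memory.
Reassemble most-significant byte first: B6 94 9E 0D DD 28 → 0xB6949E0DDD28.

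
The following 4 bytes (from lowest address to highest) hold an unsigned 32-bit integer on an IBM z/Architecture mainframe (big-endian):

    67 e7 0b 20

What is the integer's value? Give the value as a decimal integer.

1743194912

In big-endian order the high byte comes first in memory.
The bytes are already most-significant first: 0x67E70B20.
0x67E70B20 = 1743194912.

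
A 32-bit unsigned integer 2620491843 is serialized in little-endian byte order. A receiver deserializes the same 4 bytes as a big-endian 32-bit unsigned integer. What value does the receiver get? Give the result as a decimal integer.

2620491843 in 32-bit hexadecimal is 0x9C318843.
Stored little-endian, the bytes at ascending addresses are 43 88 31 9C.
Read back as big-endian, the last byte is least significant, giving 0x4388319C.
0x4388319C = 1132999068.

1132999068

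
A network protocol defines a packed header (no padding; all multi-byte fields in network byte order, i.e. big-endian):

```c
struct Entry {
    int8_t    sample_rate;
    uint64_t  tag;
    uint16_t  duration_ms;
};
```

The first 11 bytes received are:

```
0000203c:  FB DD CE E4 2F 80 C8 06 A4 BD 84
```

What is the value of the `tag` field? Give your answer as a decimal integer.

15982963020259657380

`tag` follows `sample_rate` (1 byte), so it starts at byte offset 1 and occupies 8 bytes.
Bytes at offsets 1..8: DD CE E4 2F 80 C8 06 A4.
Big-endian: lowest address holds the most-significant byte.
The bytes are already most-significant first: 0xDDCEE42F80C806A4.
0xDDCEE42F80C806A4 = 15982963020259657380.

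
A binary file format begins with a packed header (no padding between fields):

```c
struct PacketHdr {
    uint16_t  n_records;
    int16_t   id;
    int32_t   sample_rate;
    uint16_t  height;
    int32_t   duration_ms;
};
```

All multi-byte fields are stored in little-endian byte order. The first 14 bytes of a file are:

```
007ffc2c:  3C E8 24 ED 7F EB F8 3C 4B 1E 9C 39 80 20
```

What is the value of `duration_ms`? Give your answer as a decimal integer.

545274268

`duration_ms` follows `n_records` (2 B), `id` (2 B), `sample_rate` (4 B), `height` (2 B), so it starts at offset 2 + 2 + 4 + 2 = 10 and occupies 4 bytes.
Bytes at offsets 10..13: 9C 39 80 20.
In little-endian order the low byte comes first in memory.
Reassemble most-significant byte first: 20 80 39 9C → 0x2080399C.
0x2080399C = 545274268.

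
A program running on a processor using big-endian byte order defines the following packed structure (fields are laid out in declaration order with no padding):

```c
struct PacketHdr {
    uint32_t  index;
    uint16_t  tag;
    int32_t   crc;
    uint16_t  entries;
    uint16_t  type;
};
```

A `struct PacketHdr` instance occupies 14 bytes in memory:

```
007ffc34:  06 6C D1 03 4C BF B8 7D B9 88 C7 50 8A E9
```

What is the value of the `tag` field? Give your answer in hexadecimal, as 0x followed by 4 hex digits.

0x4CBF

`tag` follows `index` (4 bytes), so it starts at byte offset 4 and occupies 2 bytes.
Bytes at offsets 4..5: 4C BF.
Big-endian: lowest address holds the most-significant byte.
The bytes are already most-significant first: 0x4CBF.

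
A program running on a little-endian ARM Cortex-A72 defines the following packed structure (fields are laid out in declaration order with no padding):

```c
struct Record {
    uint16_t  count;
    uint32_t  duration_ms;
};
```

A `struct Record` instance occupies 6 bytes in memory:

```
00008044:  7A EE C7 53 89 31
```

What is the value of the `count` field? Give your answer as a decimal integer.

`count` is the first field, at byte offset 0, occupying 2 bytes.
Bytes at offsets 0..1: 7A EE.
Little-endian stores the least-significant byte at the lowest address.
Reassemble most-significant byte first: EE 7A → 0xEE7A.
0xEE7A = 61050.

61050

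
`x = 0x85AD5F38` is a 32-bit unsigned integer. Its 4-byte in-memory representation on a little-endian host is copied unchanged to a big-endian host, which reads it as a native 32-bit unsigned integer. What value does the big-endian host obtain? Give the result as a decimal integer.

Stored little-endian, the bytes at ascending addresses are 38 5F AD 85.
Read back as big-endian, the last byte is least significant, giving 0x385FAD85.
0x385FAD85 = 945794437.

945794437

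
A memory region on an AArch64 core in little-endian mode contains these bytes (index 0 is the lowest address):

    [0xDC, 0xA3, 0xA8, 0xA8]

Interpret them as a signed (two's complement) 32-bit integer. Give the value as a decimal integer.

Little-endian: lowest address holds the least-significant byte.
Reassemble most-significant byte first: A8 A8 A3 DC → 0xA8A8A3DC.
Top bit is set, so as a signed 32-bit value this is 0xA8A8A3DC − 2^32 = -1465343012.

-1465343012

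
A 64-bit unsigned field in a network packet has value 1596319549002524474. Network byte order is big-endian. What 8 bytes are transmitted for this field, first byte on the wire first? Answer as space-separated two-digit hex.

16 27 44 2C 12 4E A7 3A

1596319549002524474 in hexadecimal, padded to 64 bits, is 0x1627442C124EA73A.
Split into bytes (most-significant first): 16 27 44 2C 12 4E A7 3A.
Big-endian stores the most-significant byte at the lowest address.
So the memory order matches the most-significant-first order: 16 27 44 2C 12 4E A7 3A.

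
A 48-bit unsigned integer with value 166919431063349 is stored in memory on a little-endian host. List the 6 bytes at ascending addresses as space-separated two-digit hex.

166919431063349 in hexadecimal, padded to 48 bits, is 0x97CFF5650735.
Split into bytes (most-significant first): 97 CF F5 65 07 35.
Little-endian: lowest address holds the least-significant byte.
So at ascending addresses the bytes are 35 07 65 F5 CF 97.

35 07 65 F5 CF 97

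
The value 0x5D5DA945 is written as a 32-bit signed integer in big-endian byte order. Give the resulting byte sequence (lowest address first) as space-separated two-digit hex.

Split into bytes (most-significant first): 5D 5D A9 45.
Big-endian: lowest address holds the most-significant byte.
So the memory order matches the most-significant-first order: 5D 5D A9 45.

5D 5D A9 45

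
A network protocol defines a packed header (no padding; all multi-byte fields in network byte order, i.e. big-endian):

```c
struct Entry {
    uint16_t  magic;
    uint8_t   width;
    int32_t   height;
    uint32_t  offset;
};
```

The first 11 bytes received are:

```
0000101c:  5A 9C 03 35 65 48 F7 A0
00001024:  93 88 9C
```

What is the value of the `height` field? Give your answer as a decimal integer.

895830263

`height` follows `magic` (2 B), `width` (1 B), so it starts at offset 2 + 1 = 3 and occupies 4 bytes.
Bytes at offsets 3..6: 35 65 48 F7.
Big-endian: lowest address holds the most-significant byte.
The bytes are already most-significant first: 0x356548F7.
0x356548F7 = 895830263.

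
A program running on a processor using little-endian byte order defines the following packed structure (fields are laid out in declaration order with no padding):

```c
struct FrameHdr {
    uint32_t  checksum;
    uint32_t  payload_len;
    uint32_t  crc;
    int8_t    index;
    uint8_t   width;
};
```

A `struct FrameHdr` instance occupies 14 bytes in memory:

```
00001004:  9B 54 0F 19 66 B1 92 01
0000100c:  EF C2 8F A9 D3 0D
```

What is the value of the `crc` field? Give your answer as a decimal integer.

`crc` follows `checksum` (4 B), `payload_len` (4 B), so it starts at offset 4 + 4 = 8 and occupies 4 bytes.
Bytes at offsets 8..11: EF C2 8F A9.
Little-endian stores the least-significant byte at the lowest address.
Reassemble most-significant byte first: A9 8F C2 EF → 0xA98FC2EF.
0xA98FC2EF = 2844771055.

2844771055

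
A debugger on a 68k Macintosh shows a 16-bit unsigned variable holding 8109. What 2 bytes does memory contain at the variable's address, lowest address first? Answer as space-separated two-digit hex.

8109 in hexadecimal, padded to 16 bits, is 0x1FAD.
Split into bytes (most-significant first): 1F AD.
In big-endian order the high byte comes first in memory.
So the memory order matches the most-significant-first order: 1F AD.

1F AD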